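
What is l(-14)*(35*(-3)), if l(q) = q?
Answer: 1470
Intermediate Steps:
l(-14)*(35*(-3)) = -490*(-3) = -14*(-105) = 1470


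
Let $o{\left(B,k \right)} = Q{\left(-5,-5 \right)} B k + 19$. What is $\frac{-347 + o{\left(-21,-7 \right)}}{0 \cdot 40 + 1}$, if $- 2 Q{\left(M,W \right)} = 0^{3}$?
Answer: $-328$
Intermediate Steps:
$Q{\left(M,W \right)} = 0$ ($Q{\left(M,W \right)} = - \frac{0^{3}}{2} = \left(- \frac{1}{2}\right) 0 = 0$)
$o{\left(B,k \right)} = 19$ ($o{\left(B,k \right)} = 0 B k + 19 = 0 k + 19 = 0 + 19 = 19$)
$\frac{-347 + o{\left(-21,-7 \right)}}{0 \cdot 40 + 1} = \frac{-347 + 19}{0 \cdot 40 + 1} = - \frac{328}{0 + 1} = - \frac{328}{1} = \left(-328\right) 1 = -328$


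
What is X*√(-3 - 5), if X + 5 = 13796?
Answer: 27582*I*√2 ≈ 39007.0*I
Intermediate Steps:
X = 13791 (X = -5 + 13796 = 13791)
X*√(-3 - 5) = 13791*√(-3 - 5) = 13791*√(-8) = 13791*(2*I*√2) = 27582*I*√2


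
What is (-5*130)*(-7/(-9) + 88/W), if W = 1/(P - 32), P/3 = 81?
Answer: -108627350/9 ≈ -1.2070e+7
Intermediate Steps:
P = 243 (P = 3*81 = 243)
W = 1/211 (W = 1/(243 - 32) = 1/211 ≈ 0.0047393)
(-5*130)*(-7/(-9) + 88/W) = (-5*130)*(-7/(-9) + 88/(1/211)) = -650*(-7*(-⅑) + 88*211) = -650*(7/9 + 18568) = -650*167119/9 = -108627350/9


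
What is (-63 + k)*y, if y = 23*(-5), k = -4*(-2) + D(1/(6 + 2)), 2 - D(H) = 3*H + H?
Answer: 12305/2 ≈ 6152.5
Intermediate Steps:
D(H) = 2 - 4*H (D(H) = 2 - (3*H + H) = 2 - 4*H)
k = 19/2 (k = -4*(-2) + (2 - 4/(6 + 2)) = 8 + (2 - 4/8) = 8 + (2 - 4*1/8) = 8 + (2 - 1/2) = 8 + 3/2 = 19/2 ≈ 9.5000)
y = -115
(-63 + k)*y = (-63 + 19/2)*(-115) = -107/2*(-115) = 12305/2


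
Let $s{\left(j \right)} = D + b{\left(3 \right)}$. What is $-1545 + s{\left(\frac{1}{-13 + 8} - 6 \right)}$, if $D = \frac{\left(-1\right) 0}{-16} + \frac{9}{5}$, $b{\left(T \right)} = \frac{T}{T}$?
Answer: $- \frac{7711}{5} \approx -1542.2$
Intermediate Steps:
$b{\left(T \right)} = 1$
$D = \frac{9}{5}$ ($D = 0 \left(- \frac{1}{16}\right) + 9 \cdot \frac{1}{5} = 0 + \frac{9}{5} = \frac{9}{5} \approx 1.8$)
$s{\left(j \right)} = \frac{14}{5}$ ($s{\left(j \right)} = \frac{9}{5} + 1 = \frac{14}{5}$)
$-1545 + s{\left(\frac{1}{-13 + 8} - 6 \right)} = -1545 + \frac{14}{5} = - \frac{7711}{5}$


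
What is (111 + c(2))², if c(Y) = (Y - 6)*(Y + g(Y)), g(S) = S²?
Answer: 7569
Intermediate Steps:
c(Y) = (-6 + Y)*(Y + Y²) (c(Y) = (Y - 6)*(Y + Y²) = (-6 + Y)*(Y + Y²))
(111 + c(2))² = (111 + 2*(-6 + 2² - 5*2))² = (111 + 2*(-6 + 4 - 10))² = (111 + 2*(-12))² = (111 - 24)² = 87² = 7569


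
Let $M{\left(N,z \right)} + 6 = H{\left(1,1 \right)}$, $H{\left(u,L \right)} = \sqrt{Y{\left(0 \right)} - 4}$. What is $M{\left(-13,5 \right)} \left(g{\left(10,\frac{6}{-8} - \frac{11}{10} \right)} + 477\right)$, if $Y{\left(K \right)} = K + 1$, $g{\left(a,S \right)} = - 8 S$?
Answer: $- \frac{14754}{5} + \frac{2459 i \sqrt{3}}{5} \approx -2950.8 + 851.82 i$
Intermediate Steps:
$Y{\left(K \right)} = 1 + K$
$H{\left(u,L \right)} = i \sqrt{3}$ ($H{\left(u,L \right)} = \sqrt{\left(1 + 0\right) - 4} = \sqrt{1 - 4} = \sqrt{-3} = i \sqrt{3}$)
$M{\left(N,z \right)} = -6 + i \sqrt{3}$
$M{\left(-13,5 \right)} \left(g{\left(10,\frac{6}{-8} - \frac{11}{10} \right)} + 477\right) = \left(-6 + i \sqrt{3}\right) \left(- 8 \left(\frac{6}{-8} - \frac{11}{10}\right) + 477\right) = \left(-6 + i \sqrt{3}\right) \left(- 8 \left(6 \left(- \frac{1}{8}\right) - \frac{11}{10}\right) + 477\right) = \left(-6 + i \sqrt{3}\right) \left(- 8 \left(- \frac{3}{4} - \frac{11}{10}\right) + 477\right) = \left(-6 + i \sqrt{3}\right) \left(\left(-8\right) \left(- \frac{37}{20}\right) + 477\right) = \left(-6 + i \sqrt{3}\right) \left(\frac{74}{5} + 477\right) = \left(-6 + i \sqrt{3}\right) \frac{2459}{5} = - \frac{14754}{5} + \frac{2459 i \sqrt{3}}{5}$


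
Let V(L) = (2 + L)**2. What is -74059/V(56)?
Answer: -74059/3364 ≈ -22.015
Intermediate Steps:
-74059/V(56) = -74059/(2 + 56)**2 = -74059/(58**2) = -74059/3364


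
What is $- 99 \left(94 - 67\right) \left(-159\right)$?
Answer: $425007$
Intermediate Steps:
$- 99 \left(94 - 67\right) \left(-159\right) = \left(-99\right) 27 \left(-159\right) = \left(-2673\right) \left(-159\right) = 425007$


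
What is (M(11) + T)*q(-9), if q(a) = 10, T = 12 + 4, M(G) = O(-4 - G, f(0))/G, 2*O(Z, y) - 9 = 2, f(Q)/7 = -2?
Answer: 165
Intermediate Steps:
f(Q) = -14 (f(Q) = 7*(-2) = -14)
O(Z, y) = 11/2 (O(Z, y) = 9/2 + (1/2)*2 = 9/2 + 1 = 11/2)
M(G) = 11/(2*G)
T = 16
(M(11) + T)*q(-9) = ((11/2)/11 + 16)*10 = ((11/2)*(1/11) + 16)*10 = (1/2 + 16)*10 = (33/2)*10 = 165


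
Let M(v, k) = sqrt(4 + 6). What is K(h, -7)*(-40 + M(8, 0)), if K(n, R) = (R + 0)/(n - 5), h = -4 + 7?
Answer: -140 + 7*sqrt(10)/2 ≈ -128.93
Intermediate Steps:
h = 3
M(v, k) = sqrt(10)
K(n, R) = R/(-5 + n)
K(h, -7)*(-40 + M(8, 0)) = (-7/(-5 + 3))*(-40 + sqrt(10)) = (-7/(-2))*(-40 + sqrt(10)) = (-7*(-1/2))*(-40 + sqrt(10)) = 7*(-40 + sqrt(10))/2 = -140 + 7*sqrt(10)/2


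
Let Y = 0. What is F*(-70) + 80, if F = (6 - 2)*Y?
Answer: 80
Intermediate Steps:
F = 0 (F = (6 - 2)*0 = 4*0 = 0)
F*(-70) + 80 = 0*(-70) + 80 = 0 + 80 = 80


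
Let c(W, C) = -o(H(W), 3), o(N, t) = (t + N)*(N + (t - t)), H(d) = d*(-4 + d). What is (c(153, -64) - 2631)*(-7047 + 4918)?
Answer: 1106599337799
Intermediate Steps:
o(N, t) = N*(N + t) (o(N, t) = (N + t)*(N + 0) = (N + t)*N = N*(N + t))
c(W, C) = -W*(-4 + W)*(3 + W*(-4 + W)) (c(W, C) = -W*(-4 + W)*(W*(-4 + W) + 3) = -W*(-4 + W)*(3 + W*(-4 + W)))
(c(153, -64) - 2631)*(-7047 + 4918) = (-1*153*(-4 + 153)*(3 + 153*(-4 + 153)) - 2631)*(-7047 + 4918) = (-1*153*149*(3 + 153*149) - 2631)*(-2129) = (-1*153*149*(3 + 22797) - 2631)*(-2129) = (-1*153*149*22800 - 2631)*(-2129) = (-519771600 - 2631)*(-2129) = -519774231*(-2129) = 1106599337799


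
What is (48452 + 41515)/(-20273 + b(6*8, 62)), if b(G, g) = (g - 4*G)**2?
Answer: -89967/3373 ≈ -26.673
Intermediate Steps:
(48452 + 41515)/(-20273 + b(6*8, 62)) = (48452 + 41515)/(-20273 + (-1*62 + 4*(6*8))**2) = 89967/(-20273 + (-62 + 4*48)**2) = 89967/(-20273 + (-62 + 192)**2) = 89967/(-20273 + 130**2) = 89967/(-20273 + 16900) = 89967/(-3373) = 89967*(-1/3373) = -89967/3373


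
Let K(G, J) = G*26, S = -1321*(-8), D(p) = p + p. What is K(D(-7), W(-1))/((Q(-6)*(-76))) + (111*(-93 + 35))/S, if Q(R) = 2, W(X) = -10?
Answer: 179261/100396 ≈ 1.7855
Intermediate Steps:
D(p) = 2*p
S = 10568
K(G, J) = 26*G
K(D(-7), W(-1))/((Q(-6)*(-76))) + (111*(-93 + 35))/S = (26*(2*(-7)))/((2*(-76))) + (111*(-93 + 35))/10568 = (26*(-14))/(-152) + (111*(-58))*(1/10568) = -364*(-1/152) - 6438*1/10568 = 91/38 - 3219/5284 = 179261/100396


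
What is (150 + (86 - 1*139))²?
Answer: 9409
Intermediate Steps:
(150 + (86 - 1*139))² = (150 + (86 - 139))² = (150 - 53)² = 97² = 9409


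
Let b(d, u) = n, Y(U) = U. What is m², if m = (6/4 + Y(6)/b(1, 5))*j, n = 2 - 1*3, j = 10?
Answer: 2025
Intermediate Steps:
n = -1 (n = 2 - 3 = -1)
b(d, u) = -1
m = -45 (m = (6/4 + 6/(-1))*10 = (6*(¼) + 6*(-1))*10 = (3/2 - 6)*10 = -9/2*10 = -45)
m² = (-45)² = 2025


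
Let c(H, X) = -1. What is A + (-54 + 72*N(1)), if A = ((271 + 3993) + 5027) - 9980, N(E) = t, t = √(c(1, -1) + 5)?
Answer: -599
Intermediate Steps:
t = 2 (t = √(-1 + 5) = √4 = 2)
N(E) = 2
A = -689 (A = (4264 + 5027) - 9980 = 9291 - 9980 = -689)
A + (-54 + 72*N(1)) = -689 + (-54 + 72*2) = -689 + (-54 + 144) = -689 + 90 = -599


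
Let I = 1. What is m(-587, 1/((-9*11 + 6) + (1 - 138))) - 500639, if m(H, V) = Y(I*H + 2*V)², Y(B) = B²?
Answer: 20766708609634321921/174900625 ≈ 1.1873e+11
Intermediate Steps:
m(H, V) = (H + 2*V)⁴ (m(H, V) = ((1*H + 2*V)²)² = ((H + 2*V)²)² = (H + 2*V)⁴)
m(-587, 1/((-9*11 + 6) + (1 - 138))) - 500639 = (-587 + 2/((-9*11 + 6) + (1 - 138)))⁴ - 500639 = (-587 + 2/((-99 + 6) - 137))⁴ - 500639 = (-587 + 2/(-93 - 137))⁴ - 500639 = (-587 + 2/(-230))⁴ - 500639 = (-587 + 2*(-1/230))⁴ - 500639 = (-587 - 1/115)⁴ - 500639 = (-67506/115)⁴ - 500639 = 20766796171708321296/174900625 - 500639 = 20766708609634321921/174900625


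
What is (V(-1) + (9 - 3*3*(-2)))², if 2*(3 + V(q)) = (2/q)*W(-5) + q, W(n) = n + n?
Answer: 4489/4 ≈ 1122.3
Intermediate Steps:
W(n) = 2*n
V(q) = -3 + q/2 - 10/q (V(q) = -3 + ((2/q)*(2*(-5)) + q)/2 = -3 + ((2/q)*(-10) + q)/2 = -3 + (-20/q + q)/2 = -3 + (q - 20/q)/2 = -3 + (q/2 - 10/q) = -3 + q/2 - 10/q)
(V(-1) + (9 - 3*3*(-2)))² = ((-3 + (½)*(-1) - 10/(-1)) + (9 - 3*3*(-2)))² = ((-3 - ½ - 10*(-1)) + (9 - 9*(-2)))² = ((-3 - ½ + 10) + (9 + 18))² = (13/2 + 27)² = (67/2)² = 4489/4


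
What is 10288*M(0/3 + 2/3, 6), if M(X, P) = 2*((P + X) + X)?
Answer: 452672/3 ≈ 1.5089e+5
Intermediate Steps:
M(X, P) = 2*P + 4*X (M(X, P) = 2*(P + 2*X) = 2*P + 4*X)
10288*M(0/3 + 2/3, 6) = 10288*(2*6 + 4*(0/3 + 2/3)) = 10288*(12 + 4*(0*(⅓) + 2*(⅓))) = 10288*(12 + 4*(0 + ⅔)) = 10288*(12 + 4*(⅔)) = 10288*(12 + 8/3) = 10288*(44/3) = 452672/3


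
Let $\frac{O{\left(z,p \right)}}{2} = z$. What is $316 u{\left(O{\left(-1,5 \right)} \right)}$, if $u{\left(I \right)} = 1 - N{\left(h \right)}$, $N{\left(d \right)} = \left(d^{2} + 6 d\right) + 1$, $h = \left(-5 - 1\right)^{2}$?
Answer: $-477792$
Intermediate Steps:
$O{\left(z,p \right)} = 2 z$
$h = 36$ ($h = \left(-6\right)^{2} = 36$)
$N{\left(d \right)} = 1 + d^{2} + 6 d$
$u{\left(I \right)} = -1512$ ($u{\left(I \right)} = 1 - \left(1 + 36^{2} + 6 \cdot 36\right) = 1 - \left(1 + 1296 + 216\right) = 1 - 1513 = -1512$)
$316 u{\left(O{\left(-1,5 \right)} \right)} = 316 \left(-1512\right) = -477792$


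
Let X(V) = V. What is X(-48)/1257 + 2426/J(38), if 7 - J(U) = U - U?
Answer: 1016382/2933 ≈ 346.53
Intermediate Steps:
J(U) = 7 (J(U) = 7 - (U - U) = 7 - 1*0 = 7 + 0 = 7)
X(-48)/1257 + 2426/J(38) = -48/1257 + 2426/7 = -48*1/1257 + 2426*(1/7) = -16/419 + 2426/7 = 1016382/2933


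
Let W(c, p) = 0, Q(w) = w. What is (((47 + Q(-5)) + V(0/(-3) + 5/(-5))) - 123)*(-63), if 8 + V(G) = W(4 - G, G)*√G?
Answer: 5607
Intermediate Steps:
V(G) = -8 (V(G) = -8 + 0*√G = -8 + 0 = -8)
(((47 + Q(-5)) + V(0/(-3) + 5/(-5))) - 123)*(-63) = (((47 - 5) - 8) - 123)*(-63) = ((42 - 8) - 123)*(-63) = (34 - 123)*(-63) = -89*(-63) = 5607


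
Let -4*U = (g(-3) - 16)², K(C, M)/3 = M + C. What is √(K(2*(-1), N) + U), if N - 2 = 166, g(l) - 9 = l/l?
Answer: √489 ≈ 22.113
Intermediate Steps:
g(l) = 10 (g(l) = 9 + l/l = 9 + 1 = 10)
N = 168 (N = 2 + 166 = 168)
K(C, M) = 3*C + 3*M (K(C, M) = 3*(M + C) = 3*(C + M) = 3*C + 3*M)
U = -9 (U = -(10 - 16)²/4 = -¼*(-6)² = -¼*36 = -9)
√(K(2*(-1), N) + U) = √((3*(2*(-1)) + 3*168) - 9) = √((3*(-2) + 504) - 9) = √((-6 + 504) - 9) = √(498 - 9) = √489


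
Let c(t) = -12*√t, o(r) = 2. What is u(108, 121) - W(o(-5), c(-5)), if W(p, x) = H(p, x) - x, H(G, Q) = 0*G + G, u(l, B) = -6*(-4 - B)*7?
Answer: 5248 - 12*I*√5 ≈ 5248.0 - 26.833*I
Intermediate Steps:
u(l, B) = 168 + 42*B (u(l, B) = (24 + 6*B)*7 = 168 + 42*B)
H(G, Q) = G (H(G, Q) = 0 + G = G)
W(p, x) = p - x
u(108, 121) - W(o(-5), c(-5)) = (168 + 42*121) - (2 - (-12)*√(-5)) = (168 + 5082) - (2 - (-12)*I*√5) = 5250 - (2 - (-12)*I*√5) = 5250 - (2 + 12*I*√5) = 5250 + (-2 - 12*I*√5) = 5248 - 12*I*√5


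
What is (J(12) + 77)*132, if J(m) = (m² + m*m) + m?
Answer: 49764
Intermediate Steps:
J(m) = m + 2*m² (J(m) = (m² + m²) + m = 2*m² + m = m + 2*m²)
(J(12) + 77)*132 = (12*(1 + 2*12) + 77)*132 = (12*(1 + 24) + 77)*132 = (12*25 + 77)*132 = (300 + 77)*132 = 377*132 = 49764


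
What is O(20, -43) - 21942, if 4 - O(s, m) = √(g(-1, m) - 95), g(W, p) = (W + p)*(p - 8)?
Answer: -21938 - √2149 ≈ -21984.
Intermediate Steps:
g(W, p) = (-8 + p)*(W + p) (g(W, p) = (W + p)*(-8 + p) = (-8 + p)*(W + p))
O(s, m) = 4 - √(-87 + m² - 9*m) (O(s, m) = 4 - √((m² - 8*(-1) - 8*m - m) - 95) = 4 - √((m² + 8 - 8*m - m) - 95) = 4 - √((8 + m² - 9*m) - 95) = 4 - √(-87 + m² - 9*m))
O(20, -43) - 21942 = (4 - √(-87 + (-43)² - 9*(-43))) - 21942 = (4 - √(-87 + 1849 + 387)) - 21942 = (4 - √2149) - 21942 = -21938 - √2149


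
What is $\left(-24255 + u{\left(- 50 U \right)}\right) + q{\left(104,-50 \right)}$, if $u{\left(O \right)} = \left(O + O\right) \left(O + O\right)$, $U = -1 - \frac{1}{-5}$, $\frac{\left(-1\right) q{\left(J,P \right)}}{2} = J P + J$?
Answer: $-7663$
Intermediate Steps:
$q{\left(J,P \right)} = - 2 J - 2 J P$ ($q{\left(J,P \right)} = - 2 \left(J P + J\right) = - 2 \left(J + J P\right) = - 2 J - 2 J P$)
$U = - \frac{4}{5}$ ($U = -1 - - \frac{1}{5} = -1 + \frac{1}{5} = - \frac{4}{5} \approx -0.8$)
$u{\left(O \right)} = 4 O^{2}$ ($u{\left(O \right)} = 2 O 2 O = 4 O^{2}$)
$\left(-24255 + u{\left(- 50 U \right)}\right) + q{\left(104,-50 \right)} = \left(-24255 + 4 \left(\left(-50\right) \left(- \frac{4}{5}\right)\right)^{2}\right) - 208 \left(1 - 50\right) = \left(-24255 + 4 \cdot 40^{2}\right) - 208 \left(-49\right) = \left(-24255 + 4 \cdot 1600\right) + 10192 = \left(-24255 + 6400\right) + 10192 = -17855 + 10192 = -7663$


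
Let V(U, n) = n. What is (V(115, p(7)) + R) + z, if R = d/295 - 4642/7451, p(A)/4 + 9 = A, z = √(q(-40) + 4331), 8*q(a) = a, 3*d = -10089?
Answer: -745957/37255 + √4326 ≈ 45.749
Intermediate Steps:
d = -3363 (d = (⅓)*(-10089) = -3363)
q(a) = a/8
z = √4326 (z = √((⅛)*(-40) + 4331) = √(-5 + 4331) = √4326 ≈ 65.772)
p(A) = -36 + 4*A
R = -447917/37255 (R = -3363/295 - 4642/7451 = -3363*1/295 - 4642*1/7451 = -57/5 - 4642/7451 = -447917/37255 ≈ -12.023)
(V(115, p(7)) + R) + z = ((-36 + 4*7) - 447917/37255) + √4326 = ((-36 + 28) - 447917/37255) + √4326 = (-8 - 447917/37255) + √4326 = -745957/37255 + √4326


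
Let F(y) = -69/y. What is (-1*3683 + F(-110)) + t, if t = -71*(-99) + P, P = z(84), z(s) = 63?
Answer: 375059/110 ≈ 3409.6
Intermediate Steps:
P = 63
t = 7092 (t = -71*(-99) + 63 = 7029 + 63 = 7092)
(-1*3683 + F(-110)) + t = (-1*3683 - 69/(-110)) + 7092 = (-3683 - 69*(-1/110)) + 7092 = (-3683 + 69/110) + 7092 = -405061/110 + 7092 = 375059/110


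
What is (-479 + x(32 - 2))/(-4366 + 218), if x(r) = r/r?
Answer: 239/2074 ≈ 0.11524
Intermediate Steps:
x(r) = 1
(-479 + x(32 - 2))/(-4366 + 218) = (-479 + 1)/(-4366 + 218) = -478/(-4148) = -478*(-1/4148) = 239/2074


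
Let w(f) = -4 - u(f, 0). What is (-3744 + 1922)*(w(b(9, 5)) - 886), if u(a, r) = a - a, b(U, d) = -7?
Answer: 1621580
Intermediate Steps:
u(a, r) = 0
w(f) = -4 (w(f) = -4 - 1*0 = -4 + 0 = -4)
(-3744 + 1922)*(w(b(9, 5)) - 886) = (-3744 + 1922)*(-4 - 886) = -1822*(-890) = 1621580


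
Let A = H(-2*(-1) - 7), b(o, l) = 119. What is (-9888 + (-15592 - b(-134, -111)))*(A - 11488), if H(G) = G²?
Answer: 293441337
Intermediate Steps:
A = 25 (A = (-2*(-1) - 7)² = (2 - 7)² = (-5)² = 25)
(-9888 + (-15592 - b(-134, -111)))*(A - 11488) = (-9888 + (-15592 - 1*119))*(25 - 11488) = (-9888 + (-15592 - 119))*(-11463) = (-9888 - 15711)*(-11463) = -25599*(-11463) = 293441337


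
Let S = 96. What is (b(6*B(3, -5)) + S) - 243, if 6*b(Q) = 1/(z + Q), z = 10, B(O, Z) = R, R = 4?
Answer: -29987/204 ≈ -147.00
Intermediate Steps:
B(O, Z) = 4
b(Q) = 1/(6*(10 + Q))
(b(6*B(3, -5)) + S) - 243 = (1/(6*(10 + 6*4)) + 96) - 243 = (1/(6*(10 + 24)) + 96) - 243 = ((⅙)/34 + 96) - 243 = ((⅙)*(1/34) + 96) - 243 = (1/204 + 96) - 243 = 19585/204 - 243 = -29987/204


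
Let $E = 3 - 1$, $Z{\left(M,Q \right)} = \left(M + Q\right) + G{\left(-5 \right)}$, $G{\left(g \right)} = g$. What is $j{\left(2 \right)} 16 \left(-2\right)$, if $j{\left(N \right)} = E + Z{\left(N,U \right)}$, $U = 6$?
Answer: $-160$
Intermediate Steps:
$Z{\left(M,Q \right)} = -5 + M + Q$ ($Z{\left(M,Q \right)} = \left(M + Q\right) - 5 = -5 + M + Q$)
$E = 2$ ($E = 3 - 1 = 2$)
$j{\left(N \right)} = 3 + N$ ($j{\left(N \right)} = 2 + \left(-5 + N + 6\right) = 2 + \left(1 + N\right) = 3 + N$)
$j{\left(2 \right)} 16 \left(-2\right) = \left(3 + 2\right) 16 \left(-2\right) = 5 \cdot 16 \left(-2\right) = 80 \left(-2\right) = -160$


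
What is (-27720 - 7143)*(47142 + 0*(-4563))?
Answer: -1643511546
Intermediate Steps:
(-27720 - 7143)*(47142 + 0*(-4563)) = -34863*(47142 + 0) = -34863*47142 = -1643511546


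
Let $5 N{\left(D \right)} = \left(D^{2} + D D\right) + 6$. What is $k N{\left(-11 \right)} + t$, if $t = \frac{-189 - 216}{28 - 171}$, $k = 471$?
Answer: $\frac{16705569}{715} \approx 23364.0$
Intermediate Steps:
$N{\left(D \right)} = \frac{6}{5} + \frac{2 D^{2}}{5}$ ($N{\left(D \right)} = \frac{\left(D^{2} + D D\right) + 6}{5} = \frac{\left(D^{2} + D^{2}\right) + 6}{5} = \frac{2 D^{2} + 6}{5} = \frac{6 + 2 D^{2}}{5} = \frac{6}{5} + \frac{2 D^{2}}{5}$)
$t = \frac{405}{143}$ ($t = - \frac{405}{-143} = \left(-405\right) \left(- \frac{1}{143}\right) = \frac{405}{143} \approx 2.8322$)
$k N{\left(-11 \right)} + t = 471 \left(\frac{6}{5} + \frac{2 \left(-11\right)^{2}}{5}\right) + \frac{405}{143} = 471 \left(\frac{6}{5} + \frac{2}{5} \cdot 121\right) + \frac{405}{143} = 471 \left(\frac{6}{5} + \frac{242}{5}\right) + \frac{405}{143} = 471 \cdot \frac{248}{5} + \frac{405}{143} = \frac{116808}{5} + \frac{405}{143} = \frac{16705569}{715}$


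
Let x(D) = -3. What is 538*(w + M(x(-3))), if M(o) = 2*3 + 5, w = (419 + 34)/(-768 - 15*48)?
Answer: 1427045/248 ≈ 5754.2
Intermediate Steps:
w = -151/496 (w = 453/(-768 - 720) = 453/(-1488) = 453*(-1/1488) = -151/496 ≈ -0.30444)
M(o) = 11 (M(o) = 6 + 5 = 11)
538*(w + M(x(-3))) = 538*(-151/496 + 11) = 538*(5305/496) = 1427045/248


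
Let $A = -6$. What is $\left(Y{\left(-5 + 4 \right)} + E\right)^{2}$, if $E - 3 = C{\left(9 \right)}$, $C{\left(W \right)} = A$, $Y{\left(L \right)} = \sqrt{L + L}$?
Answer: $\left(-3 + i \sqrt{2}\right)^{2} \approx 7.0 - 8.4853 i$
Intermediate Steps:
$Y{\left(L \right)} = \sqrt{2} \sqrt{L}$ ($Y{\left(L \right)} = \sqrt{2 L} = \sqrt{2} \sqrt{L}$)
$C{\left(W \right)} = -6$
$E = -3$ ($E = 3 - 6 = -3$)
$\left(Y{\left(-5 + 4 \right)} + E\right)^{2} = \left(\sqrt{2} \sqrt{-5 + 4} - 3\right)^{2} = \left(\sqrt{2} \sqrt{-1} - 3\right)^{2} = \left(\sqrt{2} i - 3\right)^{2} = \left(i \sqrt{2} - 3\right)^{2} = \left(-3 + i \sqrt{2}\right)^{2}$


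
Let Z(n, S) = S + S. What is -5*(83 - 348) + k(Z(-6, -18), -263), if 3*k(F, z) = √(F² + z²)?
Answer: 1325 + √70465/3 ≈ 1413.5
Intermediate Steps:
Z(n, S) = 2*S
k(F, z) = √(F² + z²)/3
-5*(83 - 348) + k(Z(-6, -18), -263) = -5*(83 - 348) + √((2*(-18))² + (-263)²)/3 = -5*(-265) + √((-36)² + 69169)/3 = 1325 + √(1296 + 69169)/3 = 1325 + √70465/3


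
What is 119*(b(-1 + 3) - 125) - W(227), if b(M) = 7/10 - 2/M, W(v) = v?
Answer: -151377/10 ≈ -15138.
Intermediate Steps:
b(M) = 7/10 - 2/M (b(M) = 7*(⅒) - 2/M = 7/10 - 2/M)
119*(b(-1 + 3) - 125) - W(227) = 119*((7/10 - 2/(-1 + 3)) - 125) - 1*227 = 119*((7/10 - 2/2) - 125) - 227 = 119*((7/10 - 2*½) - 125) - 227 = 119*((7/10 - 1) - 125) - 227 = 119*(-3/10 - 125) - 227 = 119*(-1253/10) - 227 = -149107/10 - 227 = -151377/10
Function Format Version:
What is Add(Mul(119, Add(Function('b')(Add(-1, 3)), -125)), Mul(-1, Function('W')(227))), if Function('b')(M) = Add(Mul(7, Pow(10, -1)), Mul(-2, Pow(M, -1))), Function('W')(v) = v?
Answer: Rational(-151377, 10) ≈ -15138.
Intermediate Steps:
Function('b')(M) = Add(Rational(7, 10), Mul(-2, Pow(M, -1))) (Function('b')(M) = Add(Mul(7, Rational(1, 10)), Mul(-2, Pow(M, -1))) = Add(Rational(7, 10), Mul(-2, Pow(M, -1))))
Add(Mul(119, Add(Function('b')(Add(-1, 3)), -125)), Mul(-1, Function('W')(227))) = Add(Mul(119, Add(Add(Rational(7, 10), Mul(-2, Pow(Add(-1, 3), -1))), -125)), Mul(-1, 227)) = Add(Mul(119, Add(Add(Rational(7, 10), Mul(-2, Pow(2, -1))), -125)), -227) = Add(Mul(119, Add(Add(Rational(7, 10), Mul(-2, Rational(1, 2))), -125)), -227) = Add(Mul(119, Add(Add(Rational(7, 10), -1), -125)), -227) = Add(Mul(119, Add(Rational(-3, 10), -125)), -227) = Add(Mul(119, Rational(-1253, 10)), -227) = Add(Rational(-149107, 10), -227) = Rational(-151377, 10)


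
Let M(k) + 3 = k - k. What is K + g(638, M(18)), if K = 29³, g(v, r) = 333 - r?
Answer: 24725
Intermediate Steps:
M(k) = -3 (M(k) = -3 + (k - k) = -3 + 0 = -3)
K = 24389
K + g(638, M(18)) = 24389 + (333 - 1*(-3)) = 24389 + (333 + 3) = 24389 + 336 = 24725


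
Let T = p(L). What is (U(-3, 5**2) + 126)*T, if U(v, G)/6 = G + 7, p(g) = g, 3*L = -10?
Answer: -1060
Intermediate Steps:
L = -10/3 (L = (1/3)*(-10) = -10/3 ≈ -3.3333)
T = -10/3 ≈ -3.3333
U(v, G) = 42 + 6*G (U(v, G) = 6*(G + 7) = 6*(7 + G) = 42 + 6*G)
(U(-3, 5**2) + 126)*T = ((42 + 6*5**2) + 126)*(-10/3) = ((42 + 6*25) + 126)*(-10/3) = ((42 + 150) + 126)*(-10/3) = (192 + 126)*(-10/3) = 318*(-10/3) = -1060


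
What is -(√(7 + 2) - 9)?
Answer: 6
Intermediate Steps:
-(√(7 + 2) - 9) = -(√9 - 9) = -(3 - 9) = -1*(-6) = 6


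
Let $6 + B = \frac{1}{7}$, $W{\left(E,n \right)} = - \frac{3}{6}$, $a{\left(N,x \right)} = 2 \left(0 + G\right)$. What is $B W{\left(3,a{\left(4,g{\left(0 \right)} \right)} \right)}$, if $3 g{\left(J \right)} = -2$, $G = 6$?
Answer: $\frac{41}{14} \approx 2.9286$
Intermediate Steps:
$g{\left(J \right)} = - \frac{2}{3}$ ($g{\left(J \right)} = \frac{1}{3} \left(-2\right) = - \frac{2}{3}$)
$a{\left(N,x \right)} = 12$ ($a{\left(N,x \right)} = 2 \left(0 + 6\right) = 2 \cdot 6 = 12$)
$W{\left(E,n \right)} = - \frac{1}{2}$ ($W{\left(E,n \right)} = \left(-3\right) \frac{1}{6} = - \frac{1}{2}$)
$B = - \frac{41}{7}$ ($B = -6 + \frac{1}{7} = - \frac{41}{7} \approx -5.8571$)
$B W{\left(3,a{\left(4,g{\left(0 \right)} \right)} \right)} = \left(- \frac{41}{7}\right) \left(- \frac{1}{2}\right) = \frac{41}{14}$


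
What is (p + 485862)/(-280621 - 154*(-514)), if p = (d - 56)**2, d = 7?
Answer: -488263/201465 ≈ -2.4236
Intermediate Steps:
p = 2401 (p = (7 - 56)**2 = (-49)**2 = 2401)
(p + 485862)/(-280621 - 154*(-514)) = (2401 + 485862)/(-280621 - 154*(-514)) = 488263/(-280621 + 79156) = 488263/(-201465) = 488263*(-1/201465) = -488263/201465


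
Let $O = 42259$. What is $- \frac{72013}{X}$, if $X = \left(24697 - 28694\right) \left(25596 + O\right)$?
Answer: $\frac{72013}{271216435} \approx 0.00026552$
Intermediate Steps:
$X = -271216435$ ($X = \left(24697 - 28694\right) \left(25596 + 42259\right) = \left(-3997\right) 67855 = -271216435$)
$- \frac{72013}{X} = - \frac{72013}{-271216435} = \left(-72013\right) \left(- \frac{1}{271216435}\right) = \frac{72013}{271216435}$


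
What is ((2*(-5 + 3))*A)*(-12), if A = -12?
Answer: -576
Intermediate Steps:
((2*(-5 + 3))*A)*(-12) = ((2*(-5 + 3))*(-12))*(-12) = ((2*(-2))*(-12))*(-12) = -4*(-12)*(-12) = 48*(-12) = -576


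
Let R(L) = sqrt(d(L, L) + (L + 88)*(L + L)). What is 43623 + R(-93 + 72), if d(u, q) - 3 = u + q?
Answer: 43623 + 3*I*sqrt(317) ≈ 43623.0 + 53.413*I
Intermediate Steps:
d(u, q) = 3 + q + u (d(u, q) = 3 + (u + q) = 3 + (q + u) = 3 + q + u)
R(L) = sqrt(3 + 2*L + 2*L*(88 + L)) (R(L) = sqrt((3 + L + L) + (L + 88)*(L + L)) = sqrt((3 + 2*L) + (88 + L)*(2*L)) = sqrt((3 + 2*L) + 2*L*(88 + L)) = sqrt(3 + 2*L + 2*L*(88 + L)))
43623 + R(-93 + 72) = 43623 + sqrt(3 + 2*(-93 + 72)**2 + 178*(-93 + 72)) = 43623 + sqrt(3 + 2*(-21)**2 + 178*(-21)) = 43623 + sqrt(3 + 2*441 - 3738) = 43623 + sqrt(3 + 882 - 3738) = 43623 + sqrt(-2853) = 43623 + 3*I*sqrt(317)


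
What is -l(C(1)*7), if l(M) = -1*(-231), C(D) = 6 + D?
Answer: -231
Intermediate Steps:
l(M) = 231
-l(C(1)*7) = -1*231 = -231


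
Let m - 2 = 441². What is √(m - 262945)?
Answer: I*√68462 ≈ 261.65*I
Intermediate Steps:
m = 194483 (m = 2 + 441² = 2 + 194481 = 194483)
√(m - 262945) = √(194483 - 262945) = √(-68462) = I*√68462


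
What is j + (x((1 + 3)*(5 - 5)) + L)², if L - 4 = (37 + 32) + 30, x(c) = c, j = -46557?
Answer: -35948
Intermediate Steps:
L = 103 (L = 4 + ((37 + 32) + 30) = 4 + (69 + 30) = 4 + 99 = 103)
j + (x((1 + 3)*(5 - 5)) + L)² = -46557 + ((1 + 3)*(5 - 5) + 103)² = -46557 + (4*0 + 103)² = -46557 + (0 + 103)² = -46557 + 103² = -46557 + 10609 = -35948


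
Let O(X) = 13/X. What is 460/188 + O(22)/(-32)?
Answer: 80349/33088 ≈ 2.4283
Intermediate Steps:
460/188 + O(22)/(-32) = 460/188 + (13/22)/(-32) = 460*(1/188) + (13*(1/22))*(-1/32) = 115/47 + (13/22)*(-1/32) = 115/47 - 13/704 = 80349/33088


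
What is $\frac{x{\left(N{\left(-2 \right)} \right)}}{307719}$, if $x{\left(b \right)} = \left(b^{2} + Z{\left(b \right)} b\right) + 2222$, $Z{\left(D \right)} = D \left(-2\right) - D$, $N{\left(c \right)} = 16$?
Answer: $\frac{190}{34191} \approx 0.005557$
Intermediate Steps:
$Z{\left(D \right)} = - 3 D$ ($Z{\left(D \right)} = - 2 D - D = - 3 D$)
$x{\left(b \right)} = 2222 - 2 b^{2}$ ($x{\left(b \right)} = \left(b^{2} + - 3 b b\right) + 2222 = \left(b^{2} - 3 b^{2}\right) + 2222 = - 2 b^{2} + 2222 = 2222 - 2 b^{2}$)
$\frac{x{\left(N{\left(-2 \right)} \right)}}{307719} = \frac{2222 - 2 \cdot 16^{2}}{307719} = \left(2222 - 512\right) \frac{1}{307719} = 1710 \cdot \frac{1}{307719} = \frac{190}{34191}$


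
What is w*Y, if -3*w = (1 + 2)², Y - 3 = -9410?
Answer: 28221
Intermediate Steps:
Y = -9407 (Y = 3 - 9410 = -9407)
w = -3 (w = -(1 + 2)²/3 = -⅓*3² = -⅓*9 = -3)
w*Y = -3*(-9407) = 28221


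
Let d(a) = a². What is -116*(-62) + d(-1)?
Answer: 7193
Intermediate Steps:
-116*(-62) + d(-1) = -116*(-62) + (-1)² = 7192 + 1 = 7193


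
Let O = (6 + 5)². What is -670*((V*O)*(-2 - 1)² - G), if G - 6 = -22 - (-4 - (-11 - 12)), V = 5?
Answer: -3671600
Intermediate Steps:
O = 121 (O = 11² = 121)
G = -35 (G = 6 + (-22 - (-4 - (-11 - 12))) = 6 + (-22 - (-4 - 1*(-23))) = 6 + (-22 - (-4 + 23)) = 6 + (-22 - 1*19) = 6 + (-22 - 19) = 6 - 41 = -35)
-670*((V*O)*(-2 - 1)² - G) = -670*((5*121)*(-2 - 1)² - 1*(-35)) = -670*(605*(-3)² + 35) = -670*(605*9 + 35) = -670*(5445 + 35) = -670*5480 = -3671600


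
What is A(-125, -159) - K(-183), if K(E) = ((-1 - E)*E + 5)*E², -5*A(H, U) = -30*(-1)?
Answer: 1115217183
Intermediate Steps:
A(H, U) = -6 (A(H, U) = -(-6)*(-1) = -⅕*30 = -6)
K(E) = E²*(5 + E*(-1 - E)) (K(E) = (E*(-1 - E) + 5)*E² = (5 + E*(-1 - E))*E² = E²*(5 + E*(-1 - E)))
A(-125, -159) - K(-183) = -6 - (-183)²*(5 - 1*(-183) - 1*(-183)²) = -6 - 33489*(5 + 183 - 1*33489) = -6 - 33489*(5 + 183 - 33489) = -6 - 33489*(-33301) = -6 - 1*(-1115217189) = -6 + 1115217189 = 1115217183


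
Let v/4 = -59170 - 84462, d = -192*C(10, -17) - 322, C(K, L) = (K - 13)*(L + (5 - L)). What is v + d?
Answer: -571970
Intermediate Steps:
C(K, L) = -65 + 5*K (C(K, L) = (-13 + K)*5 = -65 + 5*K)
d = 2558 (d = -192*(-65 + 5*10) - 322 = -192*(-65 + 50) - 322 = -192*(-15) - 322 = 2880 - 322 = 2558)
v = -574528 (v = 4*(-59170 - 84462) = 4*(-143632) = -574528)
v + d = -574528 + 2558 = -571970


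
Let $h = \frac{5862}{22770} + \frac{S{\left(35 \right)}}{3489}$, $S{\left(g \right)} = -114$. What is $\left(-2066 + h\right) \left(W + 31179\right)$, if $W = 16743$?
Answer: $- \frac{145642538765206}{1471195} \approx -9.8996 \cdot 10^{7}$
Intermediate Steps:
$h = \frac{992041}{4413585}$ ($h = \frac{5862}{22770} - \frac{114}{3489} = 5862 \cdot \frac{1}{22770} - \frac{38}{1163} = \frac{977}{3795} - \frac{38}{1163} = \frac{992041}{4413585} \approx 0.22477$)
$\left(-2066 + h\right) \left(W + 31179\right) = \left(-2066 + \frac{992041}{4413585}\right) \left(16743 + 31179\right) = \left(- \frac{9117474569}{4413585}\right) 47922 = - \frac{145642538765206}{1471195}$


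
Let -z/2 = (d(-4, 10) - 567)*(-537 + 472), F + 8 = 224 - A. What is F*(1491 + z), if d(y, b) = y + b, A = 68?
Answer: -10572972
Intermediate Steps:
d(y, b) = b + y
F = 148 (F = -8 + (224 - 1*68) = -8 + (224 - 68) = -8 + 156 = 148)
z = -72930 (z = -2*((10 - 4) - 567)*(-537 + 472) = -2*(6 - 567)*(-65) = -(-1122)*(-65) = -2*36465 = -72930)
F*(1491 + z) = 148*(1491 - 72930) = 148*(-71439) = -10572972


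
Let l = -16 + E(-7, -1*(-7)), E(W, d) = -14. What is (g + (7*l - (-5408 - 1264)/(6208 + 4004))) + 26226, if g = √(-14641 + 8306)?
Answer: 22140172/851 + I*√6335 ≈ 26017.0 + 79.593*I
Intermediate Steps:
l = -30 (l = -16 - 14 = -30)
g = I*√6335 (g = √(-6335) = I*√6335 ≈ 79.593*I)
(g + (7*l - (-5408 - 1264)/(6208 + 4004))) + 26226 = (I*√6335 + (7*(-30) - (-5408 - 1264)/(6208 + 4004))) + 26226 = (I*√6335 + (-210 - (-6672)/10212)) + 26226 = (I*√6335 + (-210 - 1*(-556/851))) + 26226 = (I*√6335 + (-210 + 556/851)) + 26226 = (I*√6335 - 178154/851) + 26226 = (-178154/851 + I*√6335) + 26226 = 22140172/851 + I*√6335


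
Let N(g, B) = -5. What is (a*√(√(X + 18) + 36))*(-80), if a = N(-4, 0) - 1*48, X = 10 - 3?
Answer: 4240*√41 ≈ 27149.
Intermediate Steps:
X = 7
a = -53 (a = -5 - 1*48 = -5 - 48 = -53)
(a*√(√(X + 18) + 36))*(-80) = -53*√(√(7 + 18) + 36)*(-80) = -53*√(√25 + 36)*(-80) = -53*√(5 + 36)*(-80) = -53*√41*(-80) = 4240*√41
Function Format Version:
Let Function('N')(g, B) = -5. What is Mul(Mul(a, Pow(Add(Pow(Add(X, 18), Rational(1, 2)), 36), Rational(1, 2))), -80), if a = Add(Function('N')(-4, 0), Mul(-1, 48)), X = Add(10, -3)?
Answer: Mul(4240, Pow(41, Rational(1, 2))) ≈ 27149.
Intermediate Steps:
X = 7
a = -53 (a = Add(-5, Mul(-1, 48)) = Add(-5, -48) = -53)
Mul(Mul(a, Pow(Add(Pow(Add(X, 18), Rational(1, 2)), 36), Rational(1, 2))), -80) = Mul(Mul(-53, Pow(Add(Pow(Add(7, 18), Rational(1, 2)), 36), Rational(1, 2))), -80) = Mul(Mul(-53, Pow(Add(Pow(25, Rational(1, 2)), 36), Rational(1, 2))), -80) = Mul(Mul(-53, Pow(Add(5, 36), Rational(1, 2))), -80) = Mul(Mul(-53, Pow(41, Rational(1, 2))), -80) = Mul(4240, Pow(41, Rational(1, 2)))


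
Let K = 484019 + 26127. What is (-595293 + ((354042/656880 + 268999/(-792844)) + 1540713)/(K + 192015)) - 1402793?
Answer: -1790869844795790103729/896293658773240 ≈ -1.9981e+6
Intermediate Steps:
K = 510146
(-595293 + ((354042/656880 + 268999/(-792844)) + 1540713)/(K + 192015)) - 1402793 = (-595293 + ((354042/656880 + 268999/(-792844)) + 1540713)/(510146 + 192015)) - 1402793 = (-595293 + ((354042*(1/656880) + 268999*(-1/792844)) + 1540713)/702161) - 1402793 = (-595293 + ((3471/6440 - 268999/792844) + 1540713)*(1/702161)) - 1402793 = (-595293 + (254901991/1276478840 + 1540713)*(1/702161)) - 1402793 = (-595293 + (1966687797914911/1276478840)*(1/702161)) - 1402793 = (-595293 + 1966687797914911/896293658773240) - 1402793 = -533555374324300444409/896293658773240 - 1402793 = -1790869844795790103729/896293658773240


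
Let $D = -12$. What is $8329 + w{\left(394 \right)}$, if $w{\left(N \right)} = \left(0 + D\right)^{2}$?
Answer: $8473$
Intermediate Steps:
$w{\left(N \right)} = 144$ ($w{\left(N \right)} = \left(0 - 12\right)^{2} = \left(-12\right)^{2} = 144$)
$8329 + w{\left(394 \right)} = 8329 + 144 = 8473$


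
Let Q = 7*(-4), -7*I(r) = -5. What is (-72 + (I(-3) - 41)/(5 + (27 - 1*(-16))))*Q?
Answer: 4079/2 ≈ 2039.5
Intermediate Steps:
I(r) = 5/7 (I(r) = -⅐*(-5) = 5/7)
Q = -28
(-72 + (I(-3) - 41)/(5 + (27 - 1*(-16))))*Q = (-72 + (5/7 - 41)/(5 + (27 - 1*(-16))))*(-28) = (-72 - 282/(7*(5 + (27 + 16))))*(-28) = (-72 - 282/(7*(5 + 43)))*(-28) = (-72 - 282/7/48)*(-28) = (-72 - 282/7*1/48)*(-28) = (-72 - 47/56)*(-28) = -4079/56*(-28) = 4079/2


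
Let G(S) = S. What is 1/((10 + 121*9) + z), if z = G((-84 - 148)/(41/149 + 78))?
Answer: 11663/12783069 ≈ 0.00091238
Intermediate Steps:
z = -34568/11663 (z = (-84 - 148)/(41/149 + 78) = -232/(41*(1/149) + 78) = -232/(41/149 + 78) = -232/11663/149 = -232*149/11663 = -34568/11663 ≈ -2.9639)
1/((10 + 121*9) + z) = 1/((10 + 121*9) - 34568/11663) = 1/((10 + 1089) - 34568/11663) = 1/(1099 - 34568/11663) = 1/(12783069/11663) = 11663/12783069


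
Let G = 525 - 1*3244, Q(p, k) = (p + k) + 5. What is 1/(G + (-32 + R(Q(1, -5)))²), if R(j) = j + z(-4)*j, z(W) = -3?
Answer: -1/1563 ≈ -0.00063980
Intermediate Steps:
Q(p, k) = 5 + k + p (Q(p, k) = (k + p) + 5 = 5 + k + p)
R(j) = -2*j (R(j) = j - 3*j = -2*j)
G = -2719 (G = 525 - 3244 = -2719)
1/(G + (-32 + R(Q(1, -5)))²) = 1/(-2719 + (-32 - 2*(5 - 5 + 1))²) = 1/(-2719 + (-32 - 2*1)²) = 1/(-2719 + (-32 - 2)²) = 1/(-2719 + (-34)²) = 1/(-2719 + 1156) = 1/(-1563) = -1/1563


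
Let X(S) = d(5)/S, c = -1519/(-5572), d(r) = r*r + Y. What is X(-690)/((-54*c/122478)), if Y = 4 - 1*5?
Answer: 64994992/224595 ≈ 289.39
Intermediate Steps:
Y = -1 (Y = 4 - 5 = -1)
d(r) = -1 + r² (d(r) = r*r - 1 = r² - 1 = -1 + r²)
c = 217/796 (c = -1519*(-1/5572) = 217/796 ≈ 0.27261)
X(S) = 24/S (X(S) = (-1 + 5²)/S = (-1 + 25)/S = 24/S)
X(-690)/((-54*c/122478)) = (24/(-690))/((-54*217/796/122478)) = (24*(-1/690))/((-5859/398*1/122478)) = -4/(115*(-1953/16248748)) = -4/115*(-16248748/1953) = 64994992/224595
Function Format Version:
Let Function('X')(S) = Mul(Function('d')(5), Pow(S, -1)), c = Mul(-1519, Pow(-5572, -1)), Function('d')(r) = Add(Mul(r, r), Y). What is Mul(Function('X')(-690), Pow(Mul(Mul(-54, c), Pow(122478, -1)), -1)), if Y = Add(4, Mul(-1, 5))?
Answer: Rational(64994992, 224595) ≈ 289.39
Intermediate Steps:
Y = -1 (Y = Add(4, -5) = -1)
Function('d')(r) = Add(-1, Pow(r, 2)) (Function('d')(r) = Add(Mul(r, r), -1) = Add(Pow(r, 2), -1) = Add(-1, Pow(r, 2)))
c = Rational(217, 796) (c = Mul(-1519, Rational(-1, 5572)) = Rational(217, 796) ≈ 0.27261)
Function('X')(S) = Mul(24, Pow(S, -1)) (Function('X')(S) = Mul(Add(-1, Pow(5, 2)), Pow(S, -1)) = Mul(Add(-1, 25), Pow(S, -1)) = Mul(24, Pow(S, -1)))
Mul(Function('X')(-690), Pow(Mul(Mul(-54, c), Pow(122478, -1)), -1)) = Mul(Mul(24, Pow(-690, -1)), Pow(Mul(Mul(-54, Rational(217, 796)), Pow(122478, -1)), -1)) = Mul(Mul(24, Rational(-1, 690)), Pow(Mul(Rational(-5859, 398), Rational(1, 122478)), -1)) = Mul(Rational(-4, 115), Pow(Rational(-1953, 16248748), -1)) = Mul(Rational(-4, 115), Rational(-16248748, 1953)) = Rational(64994992, 224595)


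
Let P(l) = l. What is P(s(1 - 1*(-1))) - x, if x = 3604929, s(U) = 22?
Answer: -3604907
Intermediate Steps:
P(s(1 - 1*(-1))) - x = 22 - 1*3604929 = 22 - 3604929 = -3604907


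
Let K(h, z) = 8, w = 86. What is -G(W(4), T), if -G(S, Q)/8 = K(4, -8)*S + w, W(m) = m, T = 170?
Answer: 944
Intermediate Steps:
G(S, Q) = -688 - 64*S (G(S, Q) = -8*(8*S + 86) = -8*(86 + 8*S) = -688 - 64*S)
-G(W(4), T) = -(-688 - 64*4) = -(-688 - 256) = -1*(-944) = 944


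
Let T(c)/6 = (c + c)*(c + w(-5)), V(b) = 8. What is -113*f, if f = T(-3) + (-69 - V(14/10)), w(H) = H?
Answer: -23843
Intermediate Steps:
T(c) = 12*c*(-5 + c) (T(c) = 6*((c + c)*(c - 5)) = 6*((2*c)*(-5 + c)) = 6*(2*c*(-5 + c)) = 12*c*(-5 + c))
f = 211 (f = 12*(-3)*(-5 - 3) + (-69 - 1*8) = 12*(-3)*(-8) + (-69 - 8) = 288 - 77 = 211)
-113*f = -113*211 = -23843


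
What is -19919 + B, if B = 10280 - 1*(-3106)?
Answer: -6533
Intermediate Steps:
B = 13386 (B = 10280 + 3106 = 13386)
-19919 + B = -19919 + 13386 = -6533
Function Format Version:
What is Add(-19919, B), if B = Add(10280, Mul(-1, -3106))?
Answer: -6533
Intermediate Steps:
B = 13386 (B = Add(10280, 3106) = 13386)
Add(-19919, B) = Add(-19919, 13386) = -6533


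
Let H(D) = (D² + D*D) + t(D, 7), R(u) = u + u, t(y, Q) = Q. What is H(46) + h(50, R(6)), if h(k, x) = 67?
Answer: 4306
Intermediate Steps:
R(u) = 2*u
H(D) = 7 + 2*D² (H(D) = (D² + D*D) + 7 = (D² + D²) + 7 = 2*D² + 7 = 7 + 2*D²)
H(46) + h(50, R(6)) = (7 + 2*46²) + 67 = (7 + 2*2116) + 67 = (7 + 4232) + 67 = 4239 + 67 = 4306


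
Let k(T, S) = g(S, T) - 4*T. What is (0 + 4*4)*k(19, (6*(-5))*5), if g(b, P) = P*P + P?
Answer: 4864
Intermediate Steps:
g(b, P) = P + P**2 (g(b, P) = P**2 + P = P + P**2)
k(T, S) = -4*T + T*(1 + T) (k(T, S) = T*(1 + T) - 4*T = -4*T + T*(1 + T))
(0 + 4*4)*k(19, (6*(-5))*5) = (0 + 4*4)*(19*(-3 + 19)) = (0 + 16)*(19*16) = 16*304 = 4864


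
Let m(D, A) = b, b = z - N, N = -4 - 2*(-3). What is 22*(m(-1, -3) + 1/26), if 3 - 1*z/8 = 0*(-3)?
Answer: 6303/13 ≈ 484.85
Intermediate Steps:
z = 24 (z = 24 - 0*(-3) = 24 - 8*0 = 24 + 0 = 24)
N = 2 (N = -4 + 6 = 2)
b = 22 (b = 24 - 1*2 = 24 - 2 = 22)
m(D, A) = 22
22*(m(-1, -3) + 1/26) = 22*(22 + 1/26) = 22*(573/26) = 6303/13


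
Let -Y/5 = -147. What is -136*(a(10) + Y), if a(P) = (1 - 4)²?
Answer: -101184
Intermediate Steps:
Y = 735 (Y = -5*(-147) = 735)
a(P) = 9 (a(P) = (-3)² = 9)
-136*(a(10) + Y) = -136*(9 + 735) = -136*744 = -101184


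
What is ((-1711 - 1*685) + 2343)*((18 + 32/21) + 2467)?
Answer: -2767501/21 ≈ -1.3179e+5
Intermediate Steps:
((-1711 - 1*685) + 2343)*((18 + 32/21) + 2467) = ((-1711 - 685) + 2343)*((18 + 32*(1/21)) + 2467) = (-2396 + 2343)*((18 + 32/21) + 2467) = -53*(410/21 + 2467) = -53*52217/21 = -2767501/21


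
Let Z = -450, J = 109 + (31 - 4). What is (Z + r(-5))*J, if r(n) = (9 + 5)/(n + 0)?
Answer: -307904/5 ≈ -61581.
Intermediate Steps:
r(n) = 14/n
J = 136 (J = 109 + 27 = 136)
(Z + r(-5))*J = (-450 + 14/(-5))*136 = (-450 + 14*(-1/5))*136 = (-450 - 14/5)*136 = -2264/5*136 = -307904/5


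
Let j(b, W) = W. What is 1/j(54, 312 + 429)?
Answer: 1/741 ≈ 0.0013495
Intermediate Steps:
1/j(54, 312 + 429) = 1/(312 + 429) = 1/741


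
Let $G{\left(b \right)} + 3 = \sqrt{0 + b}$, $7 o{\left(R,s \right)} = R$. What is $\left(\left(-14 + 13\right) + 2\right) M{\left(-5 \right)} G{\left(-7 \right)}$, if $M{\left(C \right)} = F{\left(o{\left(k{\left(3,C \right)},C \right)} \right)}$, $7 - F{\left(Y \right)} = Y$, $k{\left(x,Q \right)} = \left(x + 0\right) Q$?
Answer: $- \frac{192}{7} + \frac{64 i \sqrt{7}}{7} \approx -27.429 + 24.19 i$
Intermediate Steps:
$k{\left(x,Q \right)} = Q x$ ($k{\left(x,Q \right)} = x Q = Q x$)
$o{\left(R,s \right)} = \frac{R}{7}$
$G{\left(b \right)} = -3 + \sqrt{b}$ ($G{\left(b \right)} = -3 + \sqrt{0 + b} = -3 + \sqrt{b}$)
$F{\left(Y \right)} = 7 - Y$
$M{\left(C \right)} = 7 - \frac{3 C}{7}$ ($M{\left(C \right)} = 7 - \frac{C 3}{7} = 7 - \frac{3 C}{7}$)
$\left(\left(-14 + 13\right) + 2\right) M{\left(-5 \right)} G{\left(-7 \right)} = \left(\left(-14 + 13\right) + 2\right) \left(7 - - \frac{15}{7}\right) \left(-3 + \sqrt{-7}\right) = \left(-1 + 2\right) \left(7 + \frac{15}{7}\right) \left(-3 + i \sqrt{7}\right) = 1 \cdot \frac{64}{7} \left(-3 + i \sqrt{7}\right) = \frac{64 \left(-3 + i \sqrt{7}\right)}{7} = - \frac{192}{7} + \frac{64 i \sqrt{7}}{7}$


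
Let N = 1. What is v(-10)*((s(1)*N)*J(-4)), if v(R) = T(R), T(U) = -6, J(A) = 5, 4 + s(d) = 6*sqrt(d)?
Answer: -60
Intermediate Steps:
s(d) = -4 + 6*sqrt(d)
v(R) = -6
v(-10)*((s(1)*N)*J(-4)) = -6*(-4 + 6*sqrt(1))*1*5 = -6*(-4 + 6*1)*1*5 = -6*(-4 + 6)*1*5 = -6*2*1*5 = -12*5 = -6*10 = -60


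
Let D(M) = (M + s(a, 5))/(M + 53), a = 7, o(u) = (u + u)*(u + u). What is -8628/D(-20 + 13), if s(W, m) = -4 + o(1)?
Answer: 396888/7 ≈ 56698.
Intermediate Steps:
o(u) = 4*u**2 (o(u) = (2*u)*(2*u) = 4*u**2)
s(W, m) = 0 (s(W, m) = -4 + 4*1**2 = -4 + 4*1 = -4 + 4 = 0)
D(M) = M/(53 + M) (D(M) = (M + 0)/(M + 53) = M/(53 + M))
-8628/D(-20 + 13) = -8628*(53 + (-20 + 13))/(-20 + 13) = -8628/((-7/(53 - 7))) = -8628/((-7/46)) = -8628/((-7*1/46)) = -8628/(-7/46) = -8628*(-46/7) = 396888/7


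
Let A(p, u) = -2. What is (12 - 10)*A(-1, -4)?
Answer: -4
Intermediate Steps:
(12 - 10)*A(-1, -4) = (12 - 10)*(-2) = 2*(-2) = -4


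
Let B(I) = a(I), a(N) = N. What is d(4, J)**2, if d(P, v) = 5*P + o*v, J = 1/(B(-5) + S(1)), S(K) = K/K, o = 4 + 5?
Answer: 5041/16 ≈ 315.06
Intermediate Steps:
o = 9
S(K) = 1
B(I) = I
J = -1/4 (J = 1/(-5 + 1) = 1/(-4) = -1/4 ≈ -0.25000)
d(P, v) = 5*P + 9*v
d(4, J)**2 = (5*4 + 9*(-1/4))**2 = (20 - 9/4)**2 = (71/4)**2 = 5041/16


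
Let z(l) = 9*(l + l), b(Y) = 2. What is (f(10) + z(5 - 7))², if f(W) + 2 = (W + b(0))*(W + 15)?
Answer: 68644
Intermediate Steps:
z(l) = 18*l (z(l) = 9*(2*l) = 18*l)
f(W) = -2 + (2 + W)*(15 + W) (f(W) = -2 + (W + 2)*(W + 15) = -2 + (2 + W)*(15 + W))
(f(10) + z(5 - 7))² = ((28 + 10² + 17*10) + 18*(5 - 7))² = ((28 + 100 + 170) + 18*(-2))² = (298 - 36)² = 262² = 68644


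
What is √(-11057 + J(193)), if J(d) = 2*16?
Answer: 105*I ≈ 105.0*I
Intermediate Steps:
J(d) = 32
√(-11057 + J(193)) = √(-11057 + 32) = √(-11025) = 105*I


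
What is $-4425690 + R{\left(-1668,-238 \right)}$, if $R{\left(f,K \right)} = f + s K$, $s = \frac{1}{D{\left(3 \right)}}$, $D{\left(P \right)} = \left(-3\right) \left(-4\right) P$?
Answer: $- \frac{79692563}{18} \approx -4.4274 \cdot 10^{6}$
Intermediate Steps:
$D{\left(P \right)} = 12 P$
$s = \frac{1}{36}$ ($s = \frac{1}{12 \cdot 3} = \frac{1}{36} \approx 0.027778$)
$R{\left(f,K \right)} = f + \frac{K}{36}$
$-4425690 + R{\left(-1668,-238 \right)} = -4425690 + \left(-1668 + \frac{1}{36} \left(-238\right)\right) = -4425690 - \frac{30143}{18} = - \frac{79692563}{18}$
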